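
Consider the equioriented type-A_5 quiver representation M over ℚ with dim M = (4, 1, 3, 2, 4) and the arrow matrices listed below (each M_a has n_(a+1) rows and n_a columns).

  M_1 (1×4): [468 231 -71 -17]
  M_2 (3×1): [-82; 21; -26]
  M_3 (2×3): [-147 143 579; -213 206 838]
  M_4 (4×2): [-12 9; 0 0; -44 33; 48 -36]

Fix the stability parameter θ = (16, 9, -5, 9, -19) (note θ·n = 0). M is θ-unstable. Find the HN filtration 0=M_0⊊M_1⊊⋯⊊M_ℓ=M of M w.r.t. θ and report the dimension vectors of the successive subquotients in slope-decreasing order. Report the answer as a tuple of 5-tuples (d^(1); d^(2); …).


Via rank(M_{q-1}∘⋯∘M_p): M ≅ I[1,1]^3, I[1,4], I[3,3], I[3,5], I[5,5]^3.
μ_θ-semistable layers: μ^(1)=16; μ^(2)=9; μ^(3)=20/3; μ^(4)=-5; μ^(5)=-19

((3, 0, 0, 0, 0); (0, 0, 0, 1, 0); (1, 1, 1, 0, 0); (0, 0, 2, 1, 1); (0, 0, 0, 0, 3))


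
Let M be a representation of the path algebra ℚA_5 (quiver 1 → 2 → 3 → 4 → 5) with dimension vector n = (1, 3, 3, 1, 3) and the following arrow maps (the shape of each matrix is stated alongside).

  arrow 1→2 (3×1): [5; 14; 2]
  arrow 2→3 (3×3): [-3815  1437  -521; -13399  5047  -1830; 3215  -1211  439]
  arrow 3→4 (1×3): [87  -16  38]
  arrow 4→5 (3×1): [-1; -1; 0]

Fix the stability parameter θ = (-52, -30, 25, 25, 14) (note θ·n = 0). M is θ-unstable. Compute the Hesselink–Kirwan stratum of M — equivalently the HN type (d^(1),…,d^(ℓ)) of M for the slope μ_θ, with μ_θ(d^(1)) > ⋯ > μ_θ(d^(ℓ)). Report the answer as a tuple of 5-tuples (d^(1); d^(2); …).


Interval decomposition of M: I[1,5], I[2,3]^2, I[5,5]^2.
HN type (ℓ=5): μ^(1)=25; μ^(2)=64/3; μ^(3)=14; μ^(4)=-30; μ^(5)=-52

((0, 0, 2, 0, 0); (0, 0, 1, 1, 1); (0, 0, 0, 0, 2); (0, 3, 0, 0, 0); (1, 0, 0, 0, 0))


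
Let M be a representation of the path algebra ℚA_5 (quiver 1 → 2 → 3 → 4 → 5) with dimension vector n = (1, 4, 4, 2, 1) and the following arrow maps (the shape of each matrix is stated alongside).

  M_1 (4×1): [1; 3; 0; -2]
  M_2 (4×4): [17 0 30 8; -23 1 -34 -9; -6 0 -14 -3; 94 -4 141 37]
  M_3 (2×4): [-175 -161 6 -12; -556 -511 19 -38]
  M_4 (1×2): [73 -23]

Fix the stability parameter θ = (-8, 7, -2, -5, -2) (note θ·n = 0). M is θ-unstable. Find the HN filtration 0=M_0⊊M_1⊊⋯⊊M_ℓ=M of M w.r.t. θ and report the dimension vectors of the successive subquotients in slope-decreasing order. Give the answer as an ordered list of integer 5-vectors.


Interval decomposition of M: I[1,5], I[2,3]^2, I[2,4].
HN type (ℓ=4): μ^(1)=5/2; μ^(2)=0; μ^(3)=-1/2; μ^(4)=-8

((0, 2, 2, 0, 0); (0, 1, 1, 1, 0); (0, 1, 1, 1, 1); (1, 0, 0, 0, 0))


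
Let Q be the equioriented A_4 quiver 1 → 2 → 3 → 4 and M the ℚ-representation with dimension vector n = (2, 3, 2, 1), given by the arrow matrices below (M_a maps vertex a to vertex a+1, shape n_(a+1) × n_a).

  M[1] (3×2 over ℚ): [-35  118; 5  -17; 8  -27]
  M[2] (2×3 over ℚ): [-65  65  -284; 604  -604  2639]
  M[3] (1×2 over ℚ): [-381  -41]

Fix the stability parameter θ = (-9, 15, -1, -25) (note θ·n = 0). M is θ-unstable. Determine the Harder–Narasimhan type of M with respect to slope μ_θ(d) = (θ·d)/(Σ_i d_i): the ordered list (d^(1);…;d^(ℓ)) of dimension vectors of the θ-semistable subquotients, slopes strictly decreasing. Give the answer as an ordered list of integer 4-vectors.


Interval decomposition of M: I[1,2], I[1,3], I[2,4].
HN type (ℓ=4): μ^(1)=15; μ^(2)=7; μ^(3)=-11/3; μ^(4)=-9

((0, 1, 0, 0); (0, 1, 1, 0); (0, 1, 1, 1); (2, 0, 0, 0))


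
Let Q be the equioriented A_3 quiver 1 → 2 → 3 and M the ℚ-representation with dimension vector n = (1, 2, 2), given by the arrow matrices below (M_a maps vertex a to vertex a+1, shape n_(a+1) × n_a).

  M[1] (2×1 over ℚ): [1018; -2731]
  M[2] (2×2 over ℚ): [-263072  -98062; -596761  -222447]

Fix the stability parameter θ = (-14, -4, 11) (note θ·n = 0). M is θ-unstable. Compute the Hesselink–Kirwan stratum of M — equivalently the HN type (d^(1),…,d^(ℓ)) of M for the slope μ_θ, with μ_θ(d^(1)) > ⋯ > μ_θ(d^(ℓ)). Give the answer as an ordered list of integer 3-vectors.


Barcode: M ≅ I[1,3], I[2,3]. HN layers by μ_θ (3 steps, strictly decreasing):
  μ^(1)=11; μ^(2)=-4; μ^(3)=-14

((0, 0, 2); (0, 2, 0); (1, 0, 0))


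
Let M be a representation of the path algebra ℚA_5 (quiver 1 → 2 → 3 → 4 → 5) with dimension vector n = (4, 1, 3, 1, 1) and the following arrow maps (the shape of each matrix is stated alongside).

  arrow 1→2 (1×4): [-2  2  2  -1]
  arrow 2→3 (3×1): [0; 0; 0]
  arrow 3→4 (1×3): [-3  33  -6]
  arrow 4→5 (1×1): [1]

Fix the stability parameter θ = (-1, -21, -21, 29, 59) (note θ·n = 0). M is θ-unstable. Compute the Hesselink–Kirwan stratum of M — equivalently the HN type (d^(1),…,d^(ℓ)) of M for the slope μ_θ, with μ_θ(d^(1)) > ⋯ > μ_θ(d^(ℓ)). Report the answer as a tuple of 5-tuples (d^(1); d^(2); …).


Interval decomposition of M: I[1,1]^3, I[1,2], I[3,3]^2, I[3,5].
HN type (ℓ=5): μ^(1)=59; μ^(2)=29; μ^(3)=-1; μ^(4)=-11; μ^(5)=-21

((0, 0, 0, 0, 1); (0, 0, 0, 1, 0); (3, 0, 0, 0, 0); (1, 1, 0, 0, 0); (0, 0, 3, 0, 0))


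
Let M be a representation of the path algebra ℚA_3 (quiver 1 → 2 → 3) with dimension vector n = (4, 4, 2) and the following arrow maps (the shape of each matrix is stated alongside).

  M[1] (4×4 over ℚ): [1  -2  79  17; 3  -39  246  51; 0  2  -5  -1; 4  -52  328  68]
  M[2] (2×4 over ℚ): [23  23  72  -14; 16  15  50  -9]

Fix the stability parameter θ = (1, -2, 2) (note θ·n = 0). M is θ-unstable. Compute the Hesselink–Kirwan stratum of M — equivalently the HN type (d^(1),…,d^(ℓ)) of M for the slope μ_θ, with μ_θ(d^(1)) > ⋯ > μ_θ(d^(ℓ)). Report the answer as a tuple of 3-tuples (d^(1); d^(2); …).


Via rank(M_{q-1}∘⋯∘M_p): M ≅ I[1,1], I[1,2], I[1,3]^2, I[2,2].
μ_θ-semistable layers: μ^(1)=2; μ^(2)=1; μ^(3)=-1/2; μ^(4)=-2

((0, 0, 2); (1, 0, 0); (3, 3, 0); (0, 1, 0))


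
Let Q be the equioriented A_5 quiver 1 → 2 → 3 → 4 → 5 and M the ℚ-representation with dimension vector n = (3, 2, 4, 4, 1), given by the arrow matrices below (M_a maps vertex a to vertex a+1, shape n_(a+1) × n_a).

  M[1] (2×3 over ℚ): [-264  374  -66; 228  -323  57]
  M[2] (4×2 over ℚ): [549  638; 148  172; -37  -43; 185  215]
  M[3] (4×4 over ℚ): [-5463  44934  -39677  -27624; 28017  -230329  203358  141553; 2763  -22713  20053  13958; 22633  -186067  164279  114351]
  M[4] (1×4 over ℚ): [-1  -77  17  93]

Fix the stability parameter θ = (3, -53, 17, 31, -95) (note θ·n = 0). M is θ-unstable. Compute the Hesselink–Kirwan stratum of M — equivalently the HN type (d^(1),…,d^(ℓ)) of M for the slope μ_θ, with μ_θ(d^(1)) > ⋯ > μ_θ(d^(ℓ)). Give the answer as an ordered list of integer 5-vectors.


Interval decomposition of M: I[1,1]^2, I[1,5], I[2,4], I[3,4]^2.
HN type (ℓ=6): μ^(1)=31; μ^(2)=17; μ^(3)=3; μ^(4)=-47/3; μ^(5)=-25; μ^(6)=-53

((0, 0, 0, 3, 0); (0, 0, 3, 0, 0); (2, 0, 0, 0, 0); (0, 0, 1, 1, 1); (1, 1, 0, 0, 0); (0, 1, 0, 0, 0))


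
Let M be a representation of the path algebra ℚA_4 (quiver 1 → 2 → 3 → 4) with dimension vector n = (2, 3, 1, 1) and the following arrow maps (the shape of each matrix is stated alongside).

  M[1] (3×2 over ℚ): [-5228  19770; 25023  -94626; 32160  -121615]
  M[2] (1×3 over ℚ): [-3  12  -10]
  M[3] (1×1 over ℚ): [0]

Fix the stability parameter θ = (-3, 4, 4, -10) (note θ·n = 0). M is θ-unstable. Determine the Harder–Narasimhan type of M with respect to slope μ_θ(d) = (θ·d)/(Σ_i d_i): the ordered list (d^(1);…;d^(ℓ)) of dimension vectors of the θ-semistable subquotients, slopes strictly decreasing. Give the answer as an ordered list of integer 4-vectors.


Via rank(M_{q-1}∘⋯∘M_p): M ≅ I[1,2], I[1,3], I[2,2], I[4,4].
μ_θ-semistable layers: μ^(1)=4; μ^(2)=-3; μ^(3)=-10

((0, 3, 1, 0); (2, 0, 0, 0); (0, 0, 0, 1))


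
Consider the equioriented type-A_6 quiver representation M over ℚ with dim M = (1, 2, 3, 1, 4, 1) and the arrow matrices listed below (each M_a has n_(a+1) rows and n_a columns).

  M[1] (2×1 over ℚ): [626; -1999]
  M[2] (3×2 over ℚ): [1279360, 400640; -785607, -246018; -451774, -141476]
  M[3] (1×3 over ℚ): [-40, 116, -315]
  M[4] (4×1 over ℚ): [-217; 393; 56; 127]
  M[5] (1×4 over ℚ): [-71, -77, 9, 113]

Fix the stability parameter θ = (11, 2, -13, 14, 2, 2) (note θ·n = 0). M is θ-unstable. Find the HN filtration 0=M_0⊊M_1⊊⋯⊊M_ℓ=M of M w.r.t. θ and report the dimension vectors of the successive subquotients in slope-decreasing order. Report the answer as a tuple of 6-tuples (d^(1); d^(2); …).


Interval decomposition of M: I[1,2], I[2,6], I[3,3]^2, I[5,5]^3.
HN type (ℓ=5): μ^(1)=13/2; μ^(2)=6; μ^(3)=2; μ^(4)=-11/2; μ^(5)=-13

((1, 1, 0, 0, 0, 0); (0, 0, 0, 1, 1, 1); (0, 0, 0, 0, 3, 0); (0, 1, 1, 0, 0, 0); (0, 0, 2, 0, 0, 0))


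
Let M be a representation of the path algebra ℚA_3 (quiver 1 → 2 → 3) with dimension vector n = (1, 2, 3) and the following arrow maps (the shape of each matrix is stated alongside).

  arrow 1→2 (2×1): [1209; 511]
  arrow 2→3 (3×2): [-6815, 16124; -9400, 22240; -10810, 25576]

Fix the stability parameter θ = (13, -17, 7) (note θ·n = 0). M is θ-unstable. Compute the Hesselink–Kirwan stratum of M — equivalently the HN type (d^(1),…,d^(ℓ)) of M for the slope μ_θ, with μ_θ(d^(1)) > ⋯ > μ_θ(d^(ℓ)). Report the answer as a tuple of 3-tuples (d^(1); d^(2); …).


Barcode: M ≅ I[1,3], I[2,2], I[3,3]^2. HN layers by μ_θ (3 steps, strictly decreasing):
  μ^(1)=7; μ^(2)=-2; μ^(3)=-17

((0, 0, 3); (1, 1, 0); (0, 1, 0))


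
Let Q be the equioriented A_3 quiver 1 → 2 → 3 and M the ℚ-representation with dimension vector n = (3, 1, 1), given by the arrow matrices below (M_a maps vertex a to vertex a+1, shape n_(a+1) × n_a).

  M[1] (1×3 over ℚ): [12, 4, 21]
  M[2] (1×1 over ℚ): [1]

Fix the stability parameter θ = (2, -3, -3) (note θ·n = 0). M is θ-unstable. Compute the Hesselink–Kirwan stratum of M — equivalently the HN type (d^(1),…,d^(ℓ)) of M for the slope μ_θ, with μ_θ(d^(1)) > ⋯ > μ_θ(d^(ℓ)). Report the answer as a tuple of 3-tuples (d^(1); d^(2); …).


Via rank(M_{q-1}∘⋯∘M_p): M ≅ I[1,1]^2, I[1,3].
μ_θ-semistable layers: μ^(1)=2; μ^(2)=-4/3

((2, 0, 0); (1, 1, 1))


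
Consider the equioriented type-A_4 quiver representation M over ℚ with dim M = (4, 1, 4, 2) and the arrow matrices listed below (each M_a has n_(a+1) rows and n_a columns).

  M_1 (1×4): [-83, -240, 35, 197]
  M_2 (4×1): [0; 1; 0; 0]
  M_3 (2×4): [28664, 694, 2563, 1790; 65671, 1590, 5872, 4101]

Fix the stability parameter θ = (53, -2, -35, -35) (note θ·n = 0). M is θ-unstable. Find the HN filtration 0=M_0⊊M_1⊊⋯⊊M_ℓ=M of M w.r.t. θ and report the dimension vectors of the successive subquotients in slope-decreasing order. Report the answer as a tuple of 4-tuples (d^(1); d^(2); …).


Barcode: M ≅ I[1,1]^3, I[1,4], I[3,3]^2, I[3,4]. HN layers by μ_θ (3 steps, strictly decreasing):
  μ^(1)=53; μ^(2)=-19/4; μ^(3)=-35

((3, 0, 0, 0); (1, 1, 1, 1); (0, 0, 3, 1))


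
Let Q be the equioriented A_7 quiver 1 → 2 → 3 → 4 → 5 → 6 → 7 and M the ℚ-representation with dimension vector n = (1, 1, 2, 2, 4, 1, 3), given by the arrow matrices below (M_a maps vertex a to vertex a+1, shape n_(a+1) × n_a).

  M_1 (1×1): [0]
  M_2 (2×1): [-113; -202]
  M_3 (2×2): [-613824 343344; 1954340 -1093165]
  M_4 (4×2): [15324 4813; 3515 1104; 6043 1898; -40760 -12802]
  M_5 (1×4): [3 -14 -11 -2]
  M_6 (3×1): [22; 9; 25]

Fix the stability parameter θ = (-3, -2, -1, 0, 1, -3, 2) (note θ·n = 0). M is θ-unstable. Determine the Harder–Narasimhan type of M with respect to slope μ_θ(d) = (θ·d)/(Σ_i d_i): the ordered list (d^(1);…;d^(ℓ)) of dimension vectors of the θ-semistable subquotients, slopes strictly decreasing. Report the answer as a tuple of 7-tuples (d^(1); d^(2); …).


Interval decomposition of M: I[1,1], I[2,7], I[3,3], I[4,5], I[5,5]^2, I[7,7]^2.
HN type (ℓ=7): μ^(1)=2; μ^(2)=1; μ^(3)=0; μ^(4)=-2/3; μ^(5)=-1; μ^(6)=-2; μ^(7)=-3

((0, 0, 0, 0, 0, 0, 3); (0, 0, 0, 0, 3, 0, 0); (0, 0, 0, 1, 0, 0, 0); (0, 0, 0, 1, 1, 1, 0); (0, 0, 2, 0, 0, 0, 0); (0, 1, 0, 0, 0, 0, 0); (1, 0, 0, 0, 0, 0, 0))


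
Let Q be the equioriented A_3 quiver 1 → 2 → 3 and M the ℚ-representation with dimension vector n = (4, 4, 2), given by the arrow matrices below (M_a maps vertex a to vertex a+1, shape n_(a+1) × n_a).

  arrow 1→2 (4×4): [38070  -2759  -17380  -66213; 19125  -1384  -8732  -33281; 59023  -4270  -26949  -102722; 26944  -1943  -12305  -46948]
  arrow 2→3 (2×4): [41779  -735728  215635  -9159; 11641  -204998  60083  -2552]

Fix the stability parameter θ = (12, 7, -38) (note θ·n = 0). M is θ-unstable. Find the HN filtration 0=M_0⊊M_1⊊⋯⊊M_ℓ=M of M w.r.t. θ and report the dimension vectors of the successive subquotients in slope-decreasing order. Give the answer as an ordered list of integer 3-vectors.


Barcode: M ≅ I[1,2]^2, I[1,3]^2. HN layers by μ_θ (2 steps, strictly decreasing):
  μ^(1)=19/2; μ^(2)=-19/3

((2, 2, 0); (2, 2, 2))


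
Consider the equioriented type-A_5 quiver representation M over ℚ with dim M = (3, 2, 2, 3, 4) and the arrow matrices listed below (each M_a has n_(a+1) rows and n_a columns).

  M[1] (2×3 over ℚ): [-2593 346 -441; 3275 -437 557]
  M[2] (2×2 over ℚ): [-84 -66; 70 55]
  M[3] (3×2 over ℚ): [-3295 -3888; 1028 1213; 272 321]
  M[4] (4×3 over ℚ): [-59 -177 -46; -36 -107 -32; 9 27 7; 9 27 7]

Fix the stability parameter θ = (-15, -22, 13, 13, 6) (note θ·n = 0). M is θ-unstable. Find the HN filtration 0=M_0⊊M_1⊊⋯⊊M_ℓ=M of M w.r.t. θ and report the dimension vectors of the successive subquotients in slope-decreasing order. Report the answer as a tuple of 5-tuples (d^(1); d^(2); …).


Interval decomposition of M: I[1,1], I[1,2], I[1,5], I[3,5], I[4,5], I[5,5].
HN type (ℓ=5): μ^(1)=32/3; μ^(2)=19/2; μ^(3)=6; μ^(4)=-15; μ^(5)=-37/2

((0, 0, 2, 2, 2); (0, 0, 0, 1, 1); (0, 0, 0, 0, 1); (1, 0, 0, 0, 0); (2, 2, 0, 0, 0))


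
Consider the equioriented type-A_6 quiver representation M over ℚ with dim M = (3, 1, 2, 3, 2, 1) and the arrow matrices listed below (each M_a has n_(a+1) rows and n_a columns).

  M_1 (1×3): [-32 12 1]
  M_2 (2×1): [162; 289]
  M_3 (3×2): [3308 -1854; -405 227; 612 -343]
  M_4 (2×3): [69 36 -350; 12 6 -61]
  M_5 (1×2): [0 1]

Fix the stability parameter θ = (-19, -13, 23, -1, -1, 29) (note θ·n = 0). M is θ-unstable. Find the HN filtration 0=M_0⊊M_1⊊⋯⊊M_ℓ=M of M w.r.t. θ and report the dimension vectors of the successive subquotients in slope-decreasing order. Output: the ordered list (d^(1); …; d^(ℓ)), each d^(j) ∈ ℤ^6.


Barcode: M ≅ I[1,1]^2, I[1,6], I[3,4], I[4,5]. HN layers by μ_θ (6 steps, strictly decreasing):
  μ^(1)=29; μ^(2)=11; μ^(3)=7; μ^(4)=-1; μ^(5)=-13; μ^(6)=-19

((0, 0, 0, 0, 0, 1); (0, 0, 1, 1, 0, 0); (0, 0, 1, 1, 1, 0); (0, 0, 0, 1, 1, 0); (0, 1, 0, 0, 0, 0); (3, 0, 0, 0, 0, 0))


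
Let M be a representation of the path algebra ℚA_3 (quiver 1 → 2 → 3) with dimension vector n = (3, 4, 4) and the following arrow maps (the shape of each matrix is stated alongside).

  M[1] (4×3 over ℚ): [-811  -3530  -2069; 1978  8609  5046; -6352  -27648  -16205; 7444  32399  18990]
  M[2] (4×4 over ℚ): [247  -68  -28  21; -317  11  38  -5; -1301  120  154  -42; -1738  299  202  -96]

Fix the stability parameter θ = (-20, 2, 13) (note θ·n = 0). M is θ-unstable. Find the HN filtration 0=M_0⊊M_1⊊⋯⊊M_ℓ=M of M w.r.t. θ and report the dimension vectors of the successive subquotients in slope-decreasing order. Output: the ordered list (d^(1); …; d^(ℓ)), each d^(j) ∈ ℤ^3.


Via rank(M_{q-1}∘⋯∘M_p): M ≅ I[1,3]^3, I[2,2], I[3,3].
μ_θ-semistable layers: μ^(1)=13; μ^(2)=2; μ^(3)=-20

((0, 0, 4); (0, 4, 0); (3, 0, 0))


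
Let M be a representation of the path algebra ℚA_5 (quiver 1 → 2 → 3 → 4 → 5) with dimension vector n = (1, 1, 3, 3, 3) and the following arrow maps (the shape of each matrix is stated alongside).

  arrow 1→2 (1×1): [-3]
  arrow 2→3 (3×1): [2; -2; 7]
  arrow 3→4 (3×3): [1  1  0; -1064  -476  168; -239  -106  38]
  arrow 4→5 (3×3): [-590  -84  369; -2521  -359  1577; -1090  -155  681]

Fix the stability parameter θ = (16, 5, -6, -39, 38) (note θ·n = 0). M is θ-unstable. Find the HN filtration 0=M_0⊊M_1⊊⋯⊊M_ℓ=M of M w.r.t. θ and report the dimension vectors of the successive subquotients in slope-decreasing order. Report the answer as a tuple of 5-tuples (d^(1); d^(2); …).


Interval decomposition of M: I[1,3], I[3,5]^2, I[4,5].
HN type (ℓ=4): μ^(1)=38; μ^(2)=5; μ^(3)=-45/2; μ^(4)=-39

((0, 0, 0, 0, 3); (1, 1, 1, 0, 0); (0, 0, 2, 2, 0); (0, 0, 0, 1, 0))


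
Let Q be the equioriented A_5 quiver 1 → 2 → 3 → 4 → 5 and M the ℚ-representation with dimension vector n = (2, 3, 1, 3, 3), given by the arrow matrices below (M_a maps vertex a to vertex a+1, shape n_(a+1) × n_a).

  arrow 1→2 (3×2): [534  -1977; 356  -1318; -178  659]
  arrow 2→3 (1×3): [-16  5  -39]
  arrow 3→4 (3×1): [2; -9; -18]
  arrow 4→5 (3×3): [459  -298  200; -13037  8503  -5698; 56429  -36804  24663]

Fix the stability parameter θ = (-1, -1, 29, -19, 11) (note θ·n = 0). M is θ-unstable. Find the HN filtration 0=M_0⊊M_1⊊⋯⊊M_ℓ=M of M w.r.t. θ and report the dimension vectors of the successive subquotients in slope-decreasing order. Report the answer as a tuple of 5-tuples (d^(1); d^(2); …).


Barcode: M ≅ I[1,1], I[1,5], I[2,2]^2, I[4,5]^2. HN layers by μ_θ (4 steps, strictly decreasing):
  μ^(1)=11; μ^(2)=5; μ^(3)=-1; μ^(4)=-19

((0, 0, 0, 0, 3); (0, 0, 1, 1, 0); (2, 3, 0, 0, 0); (0, 0, 0, 2, 0))


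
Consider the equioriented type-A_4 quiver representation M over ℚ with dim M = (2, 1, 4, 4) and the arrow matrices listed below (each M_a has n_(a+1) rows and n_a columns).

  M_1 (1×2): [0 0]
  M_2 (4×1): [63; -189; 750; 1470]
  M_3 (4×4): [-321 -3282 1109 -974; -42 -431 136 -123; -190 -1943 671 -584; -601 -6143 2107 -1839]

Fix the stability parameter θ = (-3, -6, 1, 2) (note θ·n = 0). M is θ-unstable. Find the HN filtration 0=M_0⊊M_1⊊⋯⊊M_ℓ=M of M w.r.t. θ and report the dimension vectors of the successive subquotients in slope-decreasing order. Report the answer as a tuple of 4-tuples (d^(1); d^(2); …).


Via rank(M_{q-1}∘⋯∘M_p): M ≅ I[1,1]^2, I[2,4], I[3,4]^3.
μ_θ-semistable layers: μ^(1)=2; μ^(2)=1; μ^(3)=-3; μ^(4)=-6

((0, 0, 0, 4); (0, 0, 4, 0); (2, 0, 0, 0); (0, 1, 0, 0))


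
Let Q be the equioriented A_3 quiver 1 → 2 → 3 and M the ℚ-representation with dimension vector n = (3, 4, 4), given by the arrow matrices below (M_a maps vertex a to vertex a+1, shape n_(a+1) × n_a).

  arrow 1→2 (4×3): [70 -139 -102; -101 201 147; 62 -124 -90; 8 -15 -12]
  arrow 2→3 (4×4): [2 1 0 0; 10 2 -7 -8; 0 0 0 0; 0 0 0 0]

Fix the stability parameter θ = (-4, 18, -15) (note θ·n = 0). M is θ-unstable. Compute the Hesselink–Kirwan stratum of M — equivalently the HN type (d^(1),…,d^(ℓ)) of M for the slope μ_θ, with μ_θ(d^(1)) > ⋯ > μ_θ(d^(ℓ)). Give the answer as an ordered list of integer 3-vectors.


Barcode: M ≅ I[1,1], I[1,2], I[1,3], I[2,2], I[2,3], I[3,3]^2. HN layers by μ_θ (4 steps, strictly decreasing):
  μ^(1)=18; μ^(2)=3/2; μ^(3)=-4; μ^(4)=-15

((0, 2, 0); (0, 2, 2); (3, 0, 0); (0, 0, 2))


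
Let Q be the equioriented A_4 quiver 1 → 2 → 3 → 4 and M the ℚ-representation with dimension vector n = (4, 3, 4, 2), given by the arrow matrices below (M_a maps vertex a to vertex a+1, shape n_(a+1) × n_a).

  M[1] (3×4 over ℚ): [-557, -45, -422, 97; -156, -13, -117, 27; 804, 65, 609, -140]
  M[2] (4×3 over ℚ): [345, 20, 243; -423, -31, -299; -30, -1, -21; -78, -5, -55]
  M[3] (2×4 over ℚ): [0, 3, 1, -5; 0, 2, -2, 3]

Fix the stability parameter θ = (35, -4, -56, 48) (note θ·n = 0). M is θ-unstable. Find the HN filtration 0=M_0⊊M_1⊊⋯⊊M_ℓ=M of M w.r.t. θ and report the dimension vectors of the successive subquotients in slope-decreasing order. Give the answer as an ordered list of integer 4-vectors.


Barcode: M ≅ I[1,1], I[1,3], I[1,4]^2, I[3,3]. HN layers by μ_θ (4 steps, strictly decreasing):
  μ^(1)=48; μ^(2)=35; μ^(3)=-25/3; μ^(4)=-56

((0, 0, 0, 2); (1, 0, 0, 0); (3, 3, 3, 0); (0, 0, 1, 0))


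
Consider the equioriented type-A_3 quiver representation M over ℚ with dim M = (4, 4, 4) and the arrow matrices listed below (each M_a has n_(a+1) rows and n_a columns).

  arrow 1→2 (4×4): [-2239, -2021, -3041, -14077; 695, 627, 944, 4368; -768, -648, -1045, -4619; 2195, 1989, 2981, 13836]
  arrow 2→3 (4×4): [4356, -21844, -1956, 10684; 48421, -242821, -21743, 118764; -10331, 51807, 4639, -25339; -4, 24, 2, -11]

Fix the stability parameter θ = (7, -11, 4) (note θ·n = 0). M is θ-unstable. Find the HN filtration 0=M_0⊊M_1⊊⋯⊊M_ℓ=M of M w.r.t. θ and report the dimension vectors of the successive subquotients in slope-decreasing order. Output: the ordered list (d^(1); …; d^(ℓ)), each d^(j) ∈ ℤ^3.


Barcode: M ≅ I[1,2]^2, I[1,3]^2, I[3,3]^2. HN layers by μ_θ (2 steps, strictly decreasing):
  μ^(1)=4; μ^(2)=-2

((0, 0, 4); (4, 4, 0))


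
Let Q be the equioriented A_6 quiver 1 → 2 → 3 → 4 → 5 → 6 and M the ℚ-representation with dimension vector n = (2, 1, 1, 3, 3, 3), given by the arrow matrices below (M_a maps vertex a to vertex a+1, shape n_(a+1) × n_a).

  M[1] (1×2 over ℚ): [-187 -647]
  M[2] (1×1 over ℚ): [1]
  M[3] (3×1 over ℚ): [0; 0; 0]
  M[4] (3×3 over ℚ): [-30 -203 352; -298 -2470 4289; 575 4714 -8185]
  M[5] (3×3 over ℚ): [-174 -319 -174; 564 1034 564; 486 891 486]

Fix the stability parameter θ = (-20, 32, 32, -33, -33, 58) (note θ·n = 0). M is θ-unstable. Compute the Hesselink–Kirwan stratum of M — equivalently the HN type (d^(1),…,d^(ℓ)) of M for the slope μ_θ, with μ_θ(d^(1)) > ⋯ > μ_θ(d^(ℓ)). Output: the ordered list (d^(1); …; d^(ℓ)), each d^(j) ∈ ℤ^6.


Via rank(M_{q-1}∘⋯∘M_p): M ≅ I[1,1], I[1,3], I[4,5]^2, I[4,6], I[6,6]^2.
μ_θ-semistable layers: μ^(1)=58; μ^(2)=32; μ^(3)=-20; μ^(4)=-33

((0, 0, 0, 0, 0, 3); (0, 1, 1, 0, 0, 0); (2, 0, 0, 0, 0, 0); (0, 0, 0, 3, 3, 0))


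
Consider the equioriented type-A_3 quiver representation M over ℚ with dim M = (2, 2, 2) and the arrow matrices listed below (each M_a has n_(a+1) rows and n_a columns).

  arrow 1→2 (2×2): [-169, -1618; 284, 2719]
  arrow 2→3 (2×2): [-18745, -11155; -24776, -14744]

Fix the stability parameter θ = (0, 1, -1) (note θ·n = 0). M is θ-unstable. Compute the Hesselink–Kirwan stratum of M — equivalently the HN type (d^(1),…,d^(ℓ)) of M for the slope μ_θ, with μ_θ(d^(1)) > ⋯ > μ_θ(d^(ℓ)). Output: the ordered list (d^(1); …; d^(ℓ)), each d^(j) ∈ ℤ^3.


Via rank(M_{q-1}∘⋯∘M_p): M ≅ I[1,2], I[1,3], I[3,3].
μ_θ-semistable layers: μ^(1)=1; μ^(2)=0; μ^(3)=-1

((0, 1, 0); (2, 1, 1); (0, 0, 1))


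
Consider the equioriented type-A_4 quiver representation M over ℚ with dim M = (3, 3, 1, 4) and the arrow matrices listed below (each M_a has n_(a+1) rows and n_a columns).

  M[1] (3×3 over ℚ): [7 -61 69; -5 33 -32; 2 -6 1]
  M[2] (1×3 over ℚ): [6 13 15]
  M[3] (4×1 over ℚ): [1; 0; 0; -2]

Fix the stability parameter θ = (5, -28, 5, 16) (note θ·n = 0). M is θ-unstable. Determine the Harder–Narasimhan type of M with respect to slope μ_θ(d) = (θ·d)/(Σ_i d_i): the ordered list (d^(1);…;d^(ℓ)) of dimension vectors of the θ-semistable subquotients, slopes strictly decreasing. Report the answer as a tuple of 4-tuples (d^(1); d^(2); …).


Via rank(M_{q-1}∘⋯∘M_p): M ≅ I[1,2]^2, I[1,4], I[4,4]^3.
μ_θ-semistable layers: μ^(1)=16; μ^(2)=5; μ^(3)=-23/2

((0, 0, 0, 4); (0, 0, 1, 0); (3, 3, 0, 0))


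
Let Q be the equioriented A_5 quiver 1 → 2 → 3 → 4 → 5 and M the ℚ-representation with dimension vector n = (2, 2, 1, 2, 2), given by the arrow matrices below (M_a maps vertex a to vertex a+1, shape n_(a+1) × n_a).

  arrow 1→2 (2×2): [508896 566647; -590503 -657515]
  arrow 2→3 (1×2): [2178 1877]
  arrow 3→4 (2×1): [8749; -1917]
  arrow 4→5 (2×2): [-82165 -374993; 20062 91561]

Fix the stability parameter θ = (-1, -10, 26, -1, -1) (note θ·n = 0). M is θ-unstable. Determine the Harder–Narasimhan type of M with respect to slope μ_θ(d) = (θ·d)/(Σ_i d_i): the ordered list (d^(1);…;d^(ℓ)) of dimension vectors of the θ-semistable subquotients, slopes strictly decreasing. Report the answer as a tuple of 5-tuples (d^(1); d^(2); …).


Interval decomposition of M: I[1,2], I[1,5], I[4,5].
HN type (ℓ=3): μ^(1)=8; μ^(2)=-1; μ^(3)=-11/2

((0, 0, 1, 1, 1); (0, 0, 0, 1, 1); (2, 2, 0, 0, 0))


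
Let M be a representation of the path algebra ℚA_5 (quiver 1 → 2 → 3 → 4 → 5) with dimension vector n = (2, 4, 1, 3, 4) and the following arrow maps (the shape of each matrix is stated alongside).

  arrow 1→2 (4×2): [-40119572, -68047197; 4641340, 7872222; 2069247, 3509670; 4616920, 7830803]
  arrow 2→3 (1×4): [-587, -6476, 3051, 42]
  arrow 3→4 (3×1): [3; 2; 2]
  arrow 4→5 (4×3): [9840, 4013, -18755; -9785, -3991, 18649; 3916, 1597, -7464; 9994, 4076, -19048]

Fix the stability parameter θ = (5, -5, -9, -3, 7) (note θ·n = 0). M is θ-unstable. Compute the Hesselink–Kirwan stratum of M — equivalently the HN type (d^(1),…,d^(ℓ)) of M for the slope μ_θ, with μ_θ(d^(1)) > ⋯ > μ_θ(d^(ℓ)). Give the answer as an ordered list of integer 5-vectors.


Via rank(M_{q-1}∘⋯∘M_p): M ≅ I[1,2], I[1,5], I[2,2]^2, I[4,5]^2, I[5,5].
μ_θ-semistable layers: μ^(1)=7; μ^(2)=0; μ^(3)=-3; μ^(4)=-5

((0, 0, 0, 0, 4); (1, 1, 0, 0, 0); (1, 1, 1, 3, 0); (0, 2, 0, 0, 0))


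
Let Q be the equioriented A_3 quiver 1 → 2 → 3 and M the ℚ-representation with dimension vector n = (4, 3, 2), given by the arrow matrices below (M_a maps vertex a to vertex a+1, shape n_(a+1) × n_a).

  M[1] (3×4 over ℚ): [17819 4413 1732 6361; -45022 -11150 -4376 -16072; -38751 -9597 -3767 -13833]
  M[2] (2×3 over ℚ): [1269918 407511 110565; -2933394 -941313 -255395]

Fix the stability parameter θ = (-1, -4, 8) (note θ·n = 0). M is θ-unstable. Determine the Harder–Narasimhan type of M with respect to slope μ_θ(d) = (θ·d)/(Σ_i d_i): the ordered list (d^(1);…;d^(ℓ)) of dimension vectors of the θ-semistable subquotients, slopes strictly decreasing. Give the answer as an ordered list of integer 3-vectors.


Via rank(M_{q-1}∘⋯∘M_p): M ≅ I[1,1], I[1,2]^2, I[1,3], I[3,3].
μ_θ-semistable layers: μ^(1)=8; μ^(2)=-1; μ^(3)=-5/2

((0, 0, 2); (1, 0, 0); (3, 3, 0))


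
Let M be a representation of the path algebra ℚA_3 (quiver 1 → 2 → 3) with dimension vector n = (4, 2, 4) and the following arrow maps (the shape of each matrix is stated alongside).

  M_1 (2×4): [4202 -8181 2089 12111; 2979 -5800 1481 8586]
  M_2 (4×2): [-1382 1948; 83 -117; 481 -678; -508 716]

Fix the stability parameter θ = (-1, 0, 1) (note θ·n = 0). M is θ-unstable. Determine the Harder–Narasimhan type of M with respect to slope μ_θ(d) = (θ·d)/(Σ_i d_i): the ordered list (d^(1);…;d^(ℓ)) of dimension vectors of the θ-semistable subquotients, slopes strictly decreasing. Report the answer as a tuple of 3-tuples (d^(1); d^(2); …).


Interval decomposition of M: I[1,1]^2, I[1,3]^2, I[3,3]^2.
HN type (ℓ=3): μ^(1)=1; μ^(2)=0; μ^(3)=-1

((0, 0, 4); (0, 2, 0); (4, 0, 0))


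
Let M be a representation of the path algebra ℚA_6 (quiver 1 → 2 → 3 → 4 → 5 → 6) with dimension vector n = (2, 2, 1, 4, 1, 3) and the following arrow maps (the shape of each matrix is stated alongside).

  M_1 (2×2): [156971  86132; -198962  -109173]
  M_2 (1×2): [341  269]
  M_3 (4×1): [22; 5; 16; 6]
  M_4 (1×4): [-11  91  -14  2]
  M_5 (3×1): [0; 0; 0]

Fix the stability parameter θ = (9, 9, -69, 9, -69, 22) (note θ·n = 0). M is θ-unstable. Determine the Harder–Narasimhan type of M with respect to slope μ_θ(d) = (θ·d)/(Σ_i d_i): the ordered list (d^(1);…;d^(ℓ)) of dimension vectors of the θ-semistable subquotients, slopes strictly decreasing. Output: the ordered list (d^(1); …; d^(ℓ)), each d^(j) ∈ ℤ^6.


Barcode: M ≅ I[1,2], I[1,5], I[4,4]^3, I[6,6]^3. HN layers by μ_θ (3 steps, strictly decreasing):
  μ^(1)=22; μ^(2)=9; μ^(3)=-111/5

((0, 0, 0, 0, 0, 3); (1, 1, 0, 3, 0, 0); (1, 1, 1, 1, 1, 0))


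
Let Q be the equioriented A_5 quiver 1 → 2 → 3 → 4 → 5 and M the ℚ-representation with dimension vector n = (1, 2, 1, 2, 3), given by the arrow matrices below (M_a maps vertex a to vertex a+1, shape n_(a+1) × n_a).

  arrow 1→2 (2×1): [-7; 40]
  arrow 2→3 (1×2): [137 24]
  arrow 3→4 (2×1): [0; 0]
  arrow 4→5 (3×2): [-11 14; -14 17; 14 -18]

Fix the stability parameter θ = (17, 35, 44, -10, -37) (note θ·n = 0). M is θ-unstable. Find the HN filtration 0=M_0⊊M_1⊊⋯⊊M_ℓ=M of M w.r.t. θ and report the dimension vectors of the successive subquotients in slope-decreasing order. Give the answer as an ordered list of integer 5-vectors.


Interval decomposition of M: I[1,3], I[2,2], I[4,5]^2, I[5,5].
HN type (ℓ=5): μ^(1)=44; μ^(2)=35; μ^(3)=17; μ^(4)=-47/2; μ^(5)=-37

((0, 0, 1, 0, 0); (0, 2, 0, 0, 0); (1, 0, 0, 0, 0); (0, 0, 0, 2, 2); (0, 0, 0, 0, 1))


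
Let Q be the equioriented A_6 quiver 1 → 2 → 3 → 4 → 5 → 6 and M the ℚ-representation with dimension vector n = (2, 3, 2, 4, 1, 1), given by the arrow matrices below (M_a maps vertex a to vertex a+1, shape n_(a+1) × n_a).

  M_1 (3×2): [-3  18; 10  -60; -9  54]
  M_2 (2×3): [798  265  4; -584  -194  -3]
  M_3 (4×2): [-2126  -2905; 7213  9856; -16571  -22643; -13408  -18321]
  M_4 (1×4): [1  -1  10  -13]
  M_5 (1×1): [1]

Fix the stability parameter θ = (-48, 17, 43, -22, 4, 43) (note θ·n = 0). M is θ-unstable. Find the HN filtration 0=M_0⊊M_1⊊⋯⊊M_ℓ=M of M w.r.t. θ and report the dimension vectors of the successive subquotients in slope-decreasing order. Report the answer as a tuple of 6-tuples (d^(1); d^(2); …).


Interval decomposition of M: I[1,1], I[1,6], I[2,2], I[2,4], I[4,4]^2.
HN type (ℓ=6): μ^(1)=43; μ^(2)=17; μ^(3)=38/3; μ^(4)=21/2; μ^(5)=-22; μ^(6)=-48

((0, 0, 0, 0, 0, 1); (0, 1, 0, 0, 0, 0); (0, 1, 1, 1, 0, 0); (0, 1, 1, 1, 1, 0); (0, 0, 0, 2, 0, 0); (2, 0, 0, 0, 0, 0))


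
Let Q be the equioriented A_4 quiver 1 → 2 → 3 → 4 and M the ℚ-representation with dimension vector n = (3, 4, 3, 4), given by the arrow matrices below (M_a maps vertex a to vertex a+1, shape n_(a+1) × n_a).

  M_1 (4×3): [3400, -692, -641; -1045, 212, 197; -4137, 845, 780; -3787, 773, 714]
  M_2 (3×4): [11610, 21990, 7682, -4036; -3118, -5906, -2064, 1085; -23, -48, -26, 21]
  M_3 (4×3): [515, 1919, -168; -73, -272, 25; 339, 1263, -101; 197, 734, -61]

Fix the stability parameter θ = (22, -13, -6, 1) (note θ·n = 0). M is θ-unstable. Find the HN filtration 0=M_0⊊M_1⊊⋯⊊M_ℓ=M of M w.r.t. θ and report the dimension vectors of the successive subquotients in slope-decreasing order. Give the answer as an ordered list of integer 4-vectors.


Via rank(M_{q-1}∘⋯∘M_p): M ≅ I[1,4]^3, I[2,2], I[4,4].
μ_θ-semistable layers: μ^(1)=1; μ^(2)=-13

((3, 3, 3, 4); (0, 1, 0, 0))


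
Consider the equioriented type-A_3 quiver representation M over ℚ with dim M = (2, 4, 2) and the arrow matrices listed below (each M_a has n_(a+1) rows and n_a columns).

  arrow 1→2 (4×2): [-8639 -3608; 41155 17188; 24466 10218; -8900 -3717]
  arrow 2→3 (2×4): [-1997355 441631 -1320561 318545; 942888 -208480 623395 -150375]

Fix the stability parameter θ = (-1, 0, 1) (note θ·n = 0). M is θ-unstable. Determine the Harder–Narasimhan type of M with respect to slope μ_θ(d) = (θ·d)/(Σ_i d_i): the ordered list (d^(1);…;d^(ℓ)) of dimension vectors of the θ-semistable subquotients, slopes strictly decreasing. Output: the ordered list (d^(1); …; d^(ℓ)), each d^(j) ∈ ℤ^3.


Barcode: M ≅ I[1,3]^2, I[2,2]^2. HN layers by μ_θ (3 steps, strictly decreasing):
  μ^(1)=1; μ^(2)=0; μ^(3)=-1

((0, 0, 2); (0, 4, 0); (2, 0, 0))


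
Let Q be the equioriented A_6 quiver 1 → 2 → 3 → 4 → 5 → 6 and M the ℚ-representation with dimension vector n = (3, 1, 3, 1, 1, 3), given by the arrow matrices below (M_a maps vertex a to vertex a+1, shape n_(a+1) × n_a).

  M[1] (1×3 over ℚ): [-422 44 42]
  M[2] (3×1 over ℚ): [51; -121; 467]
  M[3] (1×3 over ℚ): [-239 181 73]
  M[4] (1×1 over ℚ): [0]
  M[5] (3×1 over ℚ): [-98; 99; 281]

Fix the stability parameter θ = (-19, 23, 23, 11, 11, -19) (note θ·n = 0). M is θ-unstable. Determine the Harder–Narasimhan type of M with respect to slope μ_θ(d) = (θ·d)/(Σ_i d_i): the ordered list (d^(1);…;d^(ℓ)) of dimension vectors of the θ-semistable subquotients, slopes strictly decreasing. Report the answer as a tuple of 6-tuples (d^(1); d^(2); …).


Interval decomposition of M: I[1,1]^2, I[1,4], I[3,3]^2, I[5,6], I[6,6]^2.
HN type (ℓ=4): μ^(1)=23; μ^(2)=19; μ^(3)=-4; μ^(4)=-19

((0, 0, 2, 0, 0, 0); (0, 1, 1, 1, 0, 0); (0, 0, 0, 0, 1, 1); (3, 0, 0, 0, 0, 2))


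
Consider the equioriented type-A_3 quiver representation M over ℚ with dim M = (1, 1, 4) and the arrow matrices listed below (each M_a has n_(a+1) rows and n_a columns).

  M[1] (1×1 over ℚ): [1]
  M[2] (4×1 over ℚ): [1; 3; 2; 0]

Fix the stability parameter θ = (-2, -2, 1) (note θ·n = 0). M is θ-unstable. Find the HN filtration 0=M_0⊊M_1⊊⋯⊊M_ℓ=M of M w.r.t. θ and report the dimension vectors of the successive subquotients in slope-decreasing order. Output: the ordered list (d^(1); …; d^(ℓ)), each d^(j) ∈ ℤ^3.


Interval decomposition of M: I[1,3], I[3,3]^3.
HN type (ℓ=2): μ^(1)=1; μ^(2)=-2

((0, 0, 4); (1, 1, 0))


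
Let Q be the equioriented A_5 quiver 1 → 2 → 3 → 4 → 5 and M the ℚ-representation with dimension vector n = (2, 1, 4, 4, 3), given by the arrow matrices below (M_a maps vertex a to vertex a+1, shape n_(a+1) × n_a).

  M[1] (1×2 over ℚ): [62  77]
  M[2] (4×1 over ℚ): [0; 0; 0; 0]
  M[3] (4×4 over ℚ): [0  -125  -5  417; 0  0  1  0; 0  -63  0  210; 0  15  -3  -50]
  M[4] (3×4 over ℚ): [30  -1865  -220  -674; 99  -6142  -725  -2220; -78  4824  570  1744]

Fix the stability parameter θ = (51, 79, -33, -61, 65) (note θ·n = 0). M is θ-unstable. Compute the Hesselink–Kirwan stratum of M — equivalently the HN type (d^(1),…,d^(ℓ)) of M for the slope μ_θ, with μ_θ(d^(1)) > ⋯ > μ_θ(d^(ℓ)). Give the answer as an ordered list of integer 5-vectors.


Via rank(M_{q-1}∘⋯∘M_p): M ≅ I[1,1], I[1,2], I[3,3], I[3,4], I[3,5]^2, I[4,4], I[5,5].
μ_θ-semistable layers: μ^(1)=79; μ^(2)=65; μ^(3)=51; μ^(4)=-33; μ^(5)=-47; μ^(6)=-61

((0, 1, 0, 0, 0); (0, 0, 0, 0, 3); (2, 0, 0, 0, 0); (0, 0, 1, 0, 0); (0, 0, 3, 3, 0); (0, 0, 0, 1, 0))


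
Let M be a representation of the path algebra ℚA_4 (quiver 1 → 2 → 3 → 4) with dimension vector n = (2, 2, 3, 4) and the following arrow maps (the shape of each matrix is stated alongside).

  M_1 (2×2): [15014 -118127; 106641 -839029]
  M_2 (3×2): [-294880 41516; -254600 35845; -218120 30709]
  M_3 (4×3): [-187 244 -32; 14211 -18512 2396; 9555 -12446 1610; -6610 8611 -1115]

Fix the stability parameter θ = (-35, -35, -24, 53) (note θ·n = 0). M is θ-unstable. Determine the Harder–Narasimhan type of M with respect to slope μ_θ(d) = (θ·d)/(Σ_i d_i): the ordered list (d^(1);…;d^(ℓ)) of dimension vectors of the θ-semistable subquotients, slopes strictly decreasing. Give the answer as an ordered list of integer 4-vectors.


Via rank(M_{q-1}∘⋯∘M_p): M ≅ I[1,2], I[1,3], I[3,4]^2, I[4,4]^2.
μ_θ-semistable layers: μ^(1)=53; μ^(2)=-24; μ^(3)=-35

((0, 0, 0, 4); (0, 0, 3, 0); (2, 2, 0, 0))


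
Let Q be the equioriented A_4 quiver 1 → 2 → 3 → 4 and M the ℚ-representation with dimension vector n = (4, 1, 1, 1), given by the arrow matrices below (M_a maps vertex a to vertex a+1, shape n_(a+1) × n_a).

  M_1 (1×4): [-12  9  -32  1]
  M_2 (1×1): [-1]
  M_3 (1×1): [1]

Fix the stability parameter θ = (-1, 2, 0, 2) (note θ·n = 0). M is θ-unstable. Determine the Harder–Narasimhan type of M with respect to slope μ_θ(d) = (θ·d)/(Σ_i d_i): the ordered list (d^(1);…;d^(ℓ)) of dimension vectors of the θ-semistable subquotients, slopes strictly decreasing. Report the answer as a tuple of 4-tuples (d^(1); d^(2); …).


Barcode: M ≅ I[1,1]^3, I[1,4]. HN layers by μ_θ (3 steps, strictly decreasing):
  μ^(1)=2; μ^(2)=1; μ^(3)=-1

((0, 0, 0, 1); (0, 1, 1, 0); (4, 0, 0, 0))


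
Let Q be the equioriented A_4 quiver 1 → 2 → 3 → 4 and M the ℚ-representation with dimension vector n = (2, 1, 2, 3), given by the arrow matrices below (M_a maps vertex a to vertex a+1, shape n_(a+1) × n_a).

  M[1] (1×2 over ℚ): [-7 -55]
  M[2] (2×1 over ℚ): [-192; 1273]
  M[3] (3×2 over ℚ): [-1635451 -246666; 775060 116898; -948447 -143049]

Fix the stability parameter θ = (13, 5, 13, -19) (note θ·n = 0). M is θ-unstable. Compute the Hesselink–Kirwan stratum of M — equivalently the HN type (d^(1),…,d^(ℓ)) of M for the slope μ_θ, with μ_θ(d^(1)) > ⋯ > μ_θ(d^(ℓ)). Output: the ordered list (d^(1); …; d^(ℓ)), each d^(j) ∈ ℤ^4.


Barcode: M ≅ I[1,1], I[1,4], I[3,4], I[4,4]. HN layers by μ_θ (4 steps, strictly decreasing):
  μ^(1)=13; μ^(2)=3; μ^(3)=-3; μ^(4)=-19

((1, 0, 0, 0); (1, 1, 1, 1); (0, 0, 1, 1); (0, 0, 0, 1))


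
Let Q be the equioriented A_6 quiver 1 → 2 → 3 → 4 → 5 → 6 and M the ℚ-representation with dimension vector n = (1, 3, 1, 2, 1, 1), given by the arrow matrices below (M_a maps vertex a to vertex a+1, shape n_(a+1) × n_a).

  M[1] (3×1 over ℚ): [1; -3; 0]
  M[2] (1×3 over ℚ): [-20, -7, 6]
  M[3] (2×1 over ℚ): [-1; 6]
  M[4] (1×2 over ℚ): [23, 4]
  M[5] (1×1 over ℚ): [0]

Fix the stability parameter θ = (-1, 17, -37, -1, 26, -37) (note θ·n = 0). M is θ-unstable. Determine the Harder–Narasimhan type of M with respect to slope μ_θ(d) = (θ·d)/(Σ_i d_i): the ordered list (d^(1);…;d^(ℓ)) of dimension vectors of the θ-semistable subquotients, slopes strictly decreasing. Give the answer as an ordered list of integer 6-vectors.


Via rank(M_{q-1}∘⋯∘M_p): M ≅ I[1,5], I[2,2]^2, I[4,4], I[6,6].
μ_θ-semistable layers: μ^(1)=26; μ^(2)=17; μ^(3)=-1; μ^(4)=-7; μ^(5)=-37

((0, 0, 0, 0, 1, 0); (0, 2, 0, 0, 0, 0); (0, 0, 0, 2, 0, 0); (1, 1, 1, 0, 0, 0); (0, 0, 0, 0, 0, 1))


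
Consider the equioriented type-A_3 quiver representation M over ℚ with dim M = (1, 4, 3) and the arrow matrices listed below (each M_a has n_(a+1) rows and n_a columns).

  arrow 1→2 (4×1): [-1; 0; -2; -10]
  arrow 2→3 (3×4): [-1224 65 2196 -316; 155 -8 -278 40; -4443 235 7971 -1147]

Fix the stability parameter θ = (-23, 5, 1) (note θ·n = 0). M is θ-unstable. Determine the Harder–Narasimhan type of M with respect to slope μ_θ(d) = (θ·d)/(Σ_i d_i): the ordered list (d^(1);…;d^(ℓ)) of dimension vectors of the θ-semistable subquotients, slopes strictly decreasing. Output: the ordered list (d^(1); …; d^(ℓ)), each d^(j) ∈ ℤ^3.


Via rank(M_{q-1}∘⋯∘M_p): M ≅ I[1,3], I[2,2], I[2,3]^2.
μ_θ-semistable layers: μ^(1)=5; μ^(2)=3; μ^(3)=-23

((0, 1, 0); (0, 3, 3); (1, 0, 0))


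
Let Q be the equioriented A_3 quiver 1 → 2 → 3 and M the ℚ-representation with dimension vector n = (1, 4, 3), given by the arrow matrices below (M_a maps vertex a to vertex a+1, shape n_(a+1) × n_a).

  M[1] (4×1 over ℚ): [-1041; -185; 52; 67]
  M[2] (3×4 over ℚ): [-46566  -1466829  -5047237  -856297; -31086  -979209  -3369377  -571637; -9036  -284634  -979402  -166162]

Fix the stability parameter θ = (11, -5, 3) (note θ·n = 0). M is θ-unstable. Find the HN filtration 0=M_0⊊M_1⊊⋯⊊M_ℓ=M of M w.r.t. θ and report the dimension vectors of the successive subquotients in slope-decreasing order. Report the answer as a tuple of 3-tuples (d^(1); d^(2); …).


Via rank(M_{q-1}∘⋯∘M_p): M ≅ I[1,3], I[2,2]^3, I[3,3]^2.
μ_θ-semistable layers: μ^(1)=3; μ^(2)=-5

((1, 1, 3); (0, 3, 0))
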